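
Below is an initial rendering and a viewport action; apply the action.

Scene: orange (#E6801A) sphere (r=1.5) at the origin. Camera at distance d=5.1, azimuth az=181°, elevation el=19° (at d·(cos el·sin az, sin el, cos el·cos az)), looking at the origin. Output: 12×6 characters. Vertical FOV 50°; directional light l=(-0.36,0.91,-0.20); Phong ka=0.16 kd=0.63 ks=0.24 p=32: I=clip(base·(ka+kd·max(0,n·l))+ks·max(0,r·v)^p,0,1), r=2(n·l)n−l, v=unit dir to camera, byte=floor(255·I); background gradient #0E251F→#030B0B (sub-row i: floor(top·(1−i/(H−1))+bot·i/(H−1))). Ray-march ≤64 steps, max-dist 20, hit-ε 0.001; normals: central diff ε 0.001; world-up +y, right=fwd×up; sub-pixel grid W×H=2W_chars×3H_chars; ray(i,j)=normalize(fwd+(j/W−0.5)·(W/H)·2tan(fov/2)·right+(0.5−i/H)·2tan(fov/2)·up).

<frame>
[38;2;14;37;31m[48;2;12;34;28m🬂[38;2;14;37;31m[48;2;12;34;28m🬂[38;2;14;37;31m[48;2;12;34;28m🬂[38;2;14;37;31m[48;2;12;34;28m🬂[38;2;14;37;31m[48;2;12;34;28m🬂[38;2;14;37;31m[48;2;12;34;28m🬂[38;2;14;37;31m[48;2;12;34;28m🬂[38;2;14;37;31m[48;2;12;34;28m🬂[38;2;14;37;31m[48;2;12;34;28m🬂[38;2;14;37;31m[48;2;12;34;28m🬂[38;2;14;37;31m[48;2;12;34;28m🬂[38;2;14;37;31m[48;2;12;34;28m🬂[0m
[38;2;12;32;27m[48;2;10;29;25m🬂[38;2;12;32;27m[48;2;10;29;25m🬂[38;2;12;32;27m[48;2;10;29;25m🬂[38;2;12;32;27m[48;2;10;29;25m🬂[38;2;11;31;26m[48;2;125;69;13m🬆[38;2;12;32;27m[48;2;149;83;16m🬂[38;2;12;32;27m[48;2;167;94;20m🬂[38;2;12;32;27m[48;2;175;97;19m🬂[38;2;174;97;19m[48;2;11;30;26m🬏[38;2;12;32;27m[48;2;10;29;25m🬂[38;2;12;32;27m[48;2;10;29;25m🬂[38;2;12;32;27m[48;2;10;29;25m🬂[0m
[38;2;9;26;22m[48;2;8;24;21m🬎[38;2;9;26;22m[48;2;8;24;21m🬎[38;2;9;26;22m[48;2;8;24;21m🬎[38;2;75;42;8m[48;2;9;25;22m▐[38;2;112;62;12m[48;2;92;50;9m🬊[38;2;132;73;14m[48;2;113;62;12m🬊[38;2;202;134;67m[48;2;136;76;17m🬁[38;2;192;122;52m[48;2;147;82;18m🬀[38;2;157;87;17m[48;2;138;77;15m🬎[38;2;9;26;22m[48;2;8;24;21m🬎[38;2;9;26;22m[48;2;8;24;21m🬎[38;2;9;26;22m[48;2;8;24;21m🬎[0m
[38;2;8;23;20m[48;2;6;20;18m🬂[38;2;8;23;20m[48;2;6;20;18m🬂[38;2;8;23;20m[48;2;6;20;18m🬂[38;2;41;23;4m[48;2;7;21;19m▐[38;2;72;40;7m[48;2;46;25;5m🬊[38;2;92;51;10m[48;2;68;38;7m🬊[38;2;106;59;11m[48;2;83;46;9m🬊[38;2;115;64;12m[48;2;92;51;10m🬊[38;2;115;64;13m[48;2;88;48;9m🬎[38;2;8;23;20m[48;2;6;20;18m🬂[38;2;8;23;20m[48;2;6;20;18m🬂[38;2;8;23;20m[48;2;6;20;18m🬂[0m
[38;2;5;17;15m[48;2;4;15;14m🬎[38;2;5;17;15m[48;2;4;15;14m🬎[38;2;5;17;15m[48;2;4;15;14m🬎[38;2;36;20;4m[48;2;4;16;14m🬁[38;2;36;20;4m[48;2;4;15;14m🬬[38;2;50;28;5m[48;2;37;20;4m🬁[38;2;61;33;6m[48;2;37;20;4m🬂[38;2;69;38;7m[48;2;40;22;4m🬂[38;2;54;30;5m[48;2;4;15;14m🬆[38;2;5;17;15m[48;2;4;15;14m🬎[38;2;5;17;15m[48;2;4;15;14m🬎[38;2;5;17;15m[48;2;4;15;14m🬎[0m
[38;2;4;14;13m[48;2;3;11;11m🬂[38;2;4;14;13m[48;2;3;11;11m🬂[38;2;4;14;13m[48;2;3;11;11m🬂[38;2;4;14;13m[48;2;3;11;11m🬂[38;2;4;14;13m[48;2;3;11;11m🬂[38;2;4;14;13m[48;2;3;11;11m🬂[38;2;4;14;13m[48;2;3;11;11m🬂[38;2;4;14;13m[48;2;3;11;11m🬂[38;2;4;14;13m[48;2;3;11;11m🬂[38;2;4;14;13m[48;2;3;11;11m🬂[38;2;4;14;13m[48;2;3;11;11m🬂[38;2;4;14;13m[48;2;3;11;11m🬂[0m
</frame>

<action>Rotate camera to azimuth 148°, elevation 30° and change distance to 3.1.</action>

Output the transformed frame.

<frame>
[38;2;14;37;31m[48;2;12;34;28m🬂[38;2;14;37;31m[48;2;12;34;28m🬂[38;2;13;36;30m[48;2;106;59;11m🬆[38;2;14;37;31m[48;2;123;68;13m🬀[38;2;139;77;15m[48;2;130;72;14m🬊[38;2;147;82;16m[48;2;138;76;15m🬊[38;2;147;82;17m[48;2;156;87;19m🬓[38;2;162;90;18m[48;2;175;107;40m🬎[38;2;173;96;19m[48;2;164;92;20m🬂[38;2;14;37;31m[48;2;169;94;18m🬂[38;2;172;96;19m[48;2;13;35;29m🬏[38;2;14;37;31m[48;2;12;34;28m🬂[0m
[38;2;12;32;27m[48;2;10;29;25m🬂[38;2;79;44;8m[48;2;11;30;26m🬦[38;2;100;55;10m[48;2;91;50;9m🬊[38;2;112;62;12m[48;2;103;57;11m🬊[38;2;121;67;13m[48;2;112;62;12m🬊[38;2;129;72;14m[48;2;120;66;13m🬊[38;2;148;87;27m[48;2;130;73;15m🬉[38;2;191;127;63m[48;2;148;88;29m🬊[38;2;182;117;51m[48;2;154;89;25m🬄[38;2;156;87;17m[48;2;147;82;17m🬊[38;2;156;86;17m[48;2;12;32;27m🬺[38;2;12;32;27m[48;2;10;29;25m🬂[0m
[38;2;9;26;22m[48;2;8;24;21m🬎[38;2;66;36;7m[48;2;52;29;5m▐[38;2;83;46;9m[48;2;73;40;7m🬊[38;2;95;52;10m[48;2;85;47;9m🬊[38;2;103;57;11m[48;2;94;52;10m🬊[38;2;111;62;12m[48;2;102;56;11m🬊[38;2;118;65;13m[48;2;109;60;12m🬊[38;2;125;69;14m[48;2;115;64;12m🬊[38;2;131;73;15m[48;2;121;67;13m🬊[38;2;136;75;15m[48;2;126;70;13m🬊[38;2;141;78;15m[48;2;131;72;14m🬊[38;2;138;77;15m[48;2;9;25;22m▌[0m
[38;2;8;23;20m[48;2;6;20;18m🬂[38;2;49;27;5m[48;2;37;20;4m🬉[38;2;64;35;7m[48;2;51;28;5m🬊[38;2;76;41;8m[48;2;64;35;6m🬊[38;2;85;47;9m[48;2;74;41;8m🬊[38;2;93;51;10m[48;2;82;46;9m🬊[38;2;99;55;10m[48;2;89;50;9m🬊[38;2;105;58;11m[48;2;95;53;10m🬊[38;2;110;61;12m[48;2;101;56;11m🬊[38;2;115;64;12m[48;2;105;58;11m🬊[38;2;119;66;13m[48;2;109;60;12m🬊[38;2;114;63;12m[48;2;7;21;19m▌[0m
[38;2;5;17;15m[48;2;4;15;14m🬎[38;2;36;20;4m[48;2;4;16;14m🬨[38;2;45;25;5m[48;2;36;20;4m🬁[38;2;53;29;5m[48;2;40;22;4m🬊[38;2;63;35;6m[48;2;51;28;5m🬊[38;2;72;40;7m[48;2;60;33;6m🬊[38;2;78;43;8m[48;2;67;37;7m🬊[38;2;84;47;9m[48;2;73;40;7m🬊[38;2;89;49;9m[48;2;78;43;8m🬊[38;2;93;52;10m[48;2;81;45;8m🬊[38;2;93;51;10m[48;2;77;43;8m🬎[38;2;95;52;10m[48;2;4;16;14m🬀[0m
[38;2;4;14;13m[48;2;3;11;11m🬂[38;2;4;14;13m[48;2;3;11;11m🬂[38;2;36;20;4m[48;2;3;11;11m🬬[38;2;36;20;4m[48;2;36;20;4m [38;2;42;23;4m[48;2;36;20;4m🬁[38;2;49;27;5m[48;2;37;20;4m🬂[38;2;53;29;5m[48;2;39;21;4m🬊[38;2;59;33;6m[48;2;44;24;4m🬊[38;2;61;33;6m[48;2;43;24;4m🬎[38;2;62;34;6m[48;2;39;21;4m🬎[38;2;55;31;6m[48;2;3;12;11m🬄[38;2;4;14;13m[48;2;3;11;11m🬂[0m
</frame>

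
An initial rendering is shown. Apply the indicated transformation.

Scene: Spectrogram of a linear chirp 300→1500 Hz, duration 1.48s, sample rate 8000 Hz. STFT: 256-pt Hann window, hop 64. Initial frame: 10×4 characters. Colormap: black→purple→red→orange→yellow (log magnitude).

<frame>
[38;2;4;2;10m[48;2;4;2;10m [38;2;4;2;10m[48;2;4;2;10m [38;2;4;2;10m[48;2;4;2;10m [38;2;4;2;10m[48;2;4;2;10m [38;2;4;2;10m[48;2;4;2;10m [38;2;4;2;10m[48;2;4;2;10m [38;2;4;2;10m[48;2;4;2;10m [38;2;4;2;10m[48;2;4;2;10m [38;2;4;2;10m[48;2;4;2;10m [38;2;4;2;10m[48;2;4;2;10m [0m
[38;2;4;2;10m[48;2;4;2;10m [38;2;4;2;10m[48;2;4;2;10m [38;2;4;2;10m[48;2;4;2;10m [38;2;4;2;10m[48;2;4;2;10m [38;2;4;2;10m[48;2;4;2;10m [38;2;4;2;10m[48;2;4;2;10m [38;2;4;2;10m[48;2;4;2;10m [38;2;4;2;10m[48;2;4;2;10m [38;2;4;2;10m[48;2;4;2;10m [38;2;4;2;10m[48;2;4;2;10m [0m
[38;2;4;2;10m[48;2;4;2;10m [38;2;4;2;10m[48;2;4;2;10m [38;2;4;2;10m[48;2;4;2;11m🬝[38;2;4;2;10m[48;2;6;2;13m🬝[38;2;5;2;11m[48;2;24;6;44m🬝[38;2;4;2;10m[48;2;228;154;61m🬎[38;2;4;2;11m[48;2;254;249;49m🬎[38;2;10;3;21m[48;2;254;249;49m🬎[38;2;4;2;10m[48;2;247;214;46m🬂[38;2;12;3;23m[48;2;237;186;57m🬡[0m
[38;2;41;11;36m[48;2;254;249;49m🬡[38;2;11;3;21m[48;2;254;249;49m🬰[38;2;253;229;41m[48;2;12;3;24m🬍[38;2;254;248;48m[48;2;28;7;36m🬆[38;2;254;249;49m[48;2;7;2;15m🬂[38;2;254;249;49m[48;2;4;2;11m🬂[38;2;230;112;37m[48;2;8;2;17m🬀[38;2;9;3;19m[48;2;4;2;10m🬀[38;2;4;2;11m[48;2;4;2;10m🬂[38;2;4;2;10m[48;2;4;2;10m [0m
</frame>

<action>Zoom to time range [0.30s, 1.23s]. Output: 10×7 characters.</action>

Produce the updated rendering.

<frame>
[38;2;4;2;10m[48;2;4;2;10m [38;2;4;2;10m[48;2;4;2;10m [38;2;4;2;10m[48;2;4;2;10m [38;2;4;2;10m[48;2;4;2;10m [38;2;4;2;10m[48;2;4;2;10m [38;2;4;2;10m[48;2;4;2;10m [38;2;4;2;10m[48;2;4;2;10m [38;2;4;2;10m[48;2;4;2;10m [38;2;4;2;10m[48;2;4;2;10m [38;2;4;2;10m[48;2;4;2;10m [0m
[38;2;4;2;10m[48;2;4;2;10m [38;2;4;2;10m[48;2;4;2;10m [38;2;4;2;10m[48;2;4;2;10m [38;2;4;2;10m[48;2;4;2;10m [38;2;4;2;10m[48;2;4;2;10m [38;2;4;2;10m[48;2;4;2;10m [38;2;4;2;10m[48;2;4;2;10m [38;2;4;2;10m[48;2;4;2;10m [38;2;4;2;10m[48;2;4;2;10m [38;2;4;2;10m[48;2;4;2;10m [0m
[38;2;4;2;10m[48;2;4;2;10m [38;2;4;2;10m[48;2;4;2;10m [38;2;4;2;10m[48;2;4;2;10m [38;2;4;2;10m[48;2;4;2;10m [38;2;4;2;10m[48;2;4;2;10m [38;2;4;2;10m[48;2;4;2;10m [38;2;4;2;10m[48;2;4;2;10m [38;2;4;2;10m[48;2;4;2;10m [38;2;4;2;10m[48;2;4;2;10m [38;2;4;2;10m[48;2;4;2;10m [0m
[38;2;4;2;10m[48;2;4;2;10m [38;2;4;2;10m[48;2;4;2;10m [38;2;4;2;10m[48;2;4;2;10m [38;2;4;2;10m[48;2;4;2;10m [38;2;4;2;10m[48;2;4;2;10m [38;2;4;2;10m[48;2;4;2;10m [38;2;4;2;10m[48;2;4;2;10m [38;2;4;2;10m[48;2;4;2;10m [38;2;4;2;10m[48;2;4;2;10m [38;2;4;2;10m[48;2;4;2;10m [0m
[38;2;4;2;10m[48;2;4;2;10m [38;2;4;2;10m[48;2;4;2;10m [38;2;4;2;10m[48;2;4;2;10m [38;2;4;2;10m[48;2;4;2;11m🬎[38;2;4;2;10m[48;2;5;2;11m🬎[38;2;4;2;11m[48;2;9;3;19m🬝[38;2;6;2;13m[48;2;25;6;45m🬝[38;2;21;6;26m[48;2;252;195;27m🬝[38;2;7;2;15m[48;2;254;249;49m🬎[38;2;27;7;39m[48;2;254;249;49m🬎[0m
[38;2;6;2;13m[48;2;254;245;47m🬎[38;2;12;3;25m[48;2;254;249;49m🬎[38;2;6;2;14m[48;2;243;200;51m🬂[38;2;45;11;43m[48;2;253;240;45m🬡[38;2;254;249;49m[48;2;54;13;50m🬋[38;2;253;237;44m[48;2;8;2;17m🬎[38;2;254;249;49m[48;2;58;15;41m🬂[38;2;254;249;49m[48;2;7;2;17m🬂[38;2;237;168;49m[48;2;5;2;12m🬂[38;2;49;11;85m[48;2;6;2;14m🬀[0m
[38;2;253;228;41m[48;2;5;2;12m🬂[38;2;77;18;88m[48;2;8;2;17m🬀[38;2;14;4;27m[48;2;5;2;12m🬀[38;2;7;2;15m[48;2;4;2;10m🬀[38;2;4;2;11m[48;2;4;2;10m🬂[38;2;4;2;10m[48;2;4;2;10m [38;2;4;2;10m[48;2;4;2;10m [38;2;4;2;10m[48;2;4;2;10m [38;2;4;2;10m[48;2;4;2;10m [38;2;4;2;10m[48;2;4;2;10m [0m
</frame>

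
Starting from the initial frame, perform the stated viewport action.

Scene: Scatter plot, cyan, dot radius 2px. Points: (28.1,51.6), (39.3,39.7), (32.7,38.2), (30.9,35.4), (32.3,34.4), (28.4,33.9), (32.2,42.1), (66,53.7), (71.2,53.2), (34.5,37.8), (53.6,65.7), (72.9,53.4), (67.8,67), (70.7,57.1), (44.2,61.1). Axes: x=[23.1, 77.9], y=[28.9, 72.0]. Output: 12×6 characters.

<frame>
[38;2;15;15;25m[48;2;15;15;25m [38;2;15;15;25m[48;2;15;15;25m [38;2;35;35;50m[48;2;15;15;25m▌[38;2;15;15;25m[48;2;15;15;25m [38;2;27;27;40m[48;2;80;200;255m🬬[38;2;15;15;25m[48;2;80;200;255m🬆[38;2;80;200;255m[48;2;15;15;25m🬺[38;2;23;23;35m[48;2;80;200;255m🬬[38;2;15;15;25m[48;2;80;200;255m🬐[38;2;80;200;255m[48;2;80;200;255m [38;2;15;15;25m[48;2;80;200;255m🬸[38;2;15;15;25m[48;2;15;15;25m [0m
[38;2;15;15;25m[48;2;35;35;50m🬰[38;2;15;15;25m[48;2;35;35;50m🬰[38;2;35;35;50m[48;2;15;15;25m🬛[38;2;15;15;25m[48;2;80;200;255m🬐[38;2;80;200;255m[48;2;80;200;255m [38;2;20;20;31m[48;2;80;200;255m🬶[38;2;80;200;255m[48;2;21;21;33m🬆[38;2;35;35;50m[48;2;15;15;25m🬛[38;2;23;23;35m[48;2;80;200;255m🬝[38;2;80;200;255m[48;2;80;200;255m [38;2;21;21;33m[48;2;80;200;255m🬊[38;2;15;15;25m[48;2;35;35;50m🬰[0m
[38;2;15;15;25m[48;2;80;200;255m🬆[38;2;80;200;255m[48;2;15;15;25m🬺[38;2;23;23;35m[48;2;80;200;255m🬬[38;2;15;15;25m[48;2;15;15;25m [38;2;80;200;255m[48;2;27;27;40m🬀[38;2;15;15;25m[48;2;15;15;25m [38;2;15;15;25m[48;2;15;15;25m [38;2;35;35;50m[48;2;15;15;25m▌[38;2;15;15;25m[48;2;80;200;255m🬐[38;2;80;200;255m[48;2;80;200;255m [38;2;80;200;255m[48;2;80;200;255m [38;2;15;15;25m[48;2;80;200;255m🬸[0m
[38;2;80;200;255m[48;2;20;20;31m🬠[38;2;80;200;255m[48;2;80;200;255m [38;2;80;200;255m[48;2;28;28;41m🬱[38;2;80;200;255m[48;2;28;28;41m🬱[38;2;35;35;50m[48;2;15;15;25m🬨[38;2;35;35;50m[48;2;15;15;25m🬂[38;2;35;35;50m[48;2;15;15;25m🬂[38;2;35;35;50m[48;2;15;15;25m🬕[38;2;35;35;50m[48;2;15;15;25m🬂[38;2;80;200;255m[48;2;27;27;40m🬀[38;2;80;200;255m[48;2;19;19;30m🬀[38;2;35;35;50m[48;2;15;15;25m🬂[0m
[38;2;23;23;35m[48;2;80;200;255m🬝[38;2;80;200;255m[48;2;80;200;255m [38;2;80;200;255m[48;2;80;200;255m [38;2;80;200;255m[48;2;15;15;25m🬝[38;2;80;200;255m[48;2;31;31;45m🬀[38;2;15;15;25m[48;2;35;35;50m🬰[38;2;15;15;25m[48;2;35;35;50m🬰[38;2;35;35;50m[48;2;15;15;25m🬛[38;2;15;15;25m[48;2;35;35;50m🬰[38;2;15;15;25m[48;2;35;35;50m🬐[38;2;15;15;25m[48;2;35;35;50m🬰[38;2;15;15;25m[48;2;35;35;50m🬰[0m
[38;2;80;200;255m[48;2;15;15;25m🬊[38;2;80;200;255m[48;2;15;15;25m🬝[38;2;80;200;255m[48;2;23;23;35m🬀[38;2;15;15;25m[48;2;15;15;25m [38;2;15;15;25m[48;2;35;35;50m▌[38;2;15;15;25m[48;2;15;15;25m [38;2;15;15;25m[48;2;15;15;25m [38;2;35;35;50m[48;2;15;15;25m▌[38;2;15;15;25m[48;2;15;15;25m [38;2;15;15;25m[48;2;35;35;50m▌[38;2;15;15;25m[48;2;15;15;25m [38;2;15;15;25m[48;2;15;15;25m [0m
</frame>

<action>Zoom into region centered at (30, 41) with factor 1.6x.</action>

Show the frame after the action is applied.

<frame>
[38;2;15;15;25m[48;2;15;15;25m [38;2;15;15;25m[48;2;15;15;25m [38;2;35;35;50m[48;2;15;15;25m▌[38;2;15;15;25m[48;2;15;15;25m [38;2;15;15;25m[48;2;80;200;255m🬐[38;2;80;200;255m[48;2;80;200;255m [38;2;15;15;25m[48;2;80;200;255m🬸[38;2;35;35;50m[48;2;15;15;25m▌[38;2;15;15;25m[48;2;15;15;25m [38;2;15;15;25m[48;2;35;35;50m▌[38;2;15;15;25m[48;2;15;15;25m [38;2;15;15;25m[48;2;15;15;25m [0m
[38;2;15;15;25m[48;2;35;35;50m🬰[38;2;15;15;25m[48;2;35;35;50m🬰[38;2;35;35;50m[48;2;15;15;25m🬛[38;2;15;15;25m[48;2;35;35;50m🬰[38;2;15;15;25m[48;2;35;35;50m🬐[38;2;80;200;255m[48;2;23;23;35m🬀[38;2;23;23;35m[48;2;80;200;255m🬬[38;2;35;35;50m[48;2;15;15;25m🬛[38;2;15;15;25m[48;2;35;35;50m🬰[38;2;15;15;25m[48;2;35;35;50m🬐[38;2;15;15;25m[48;2;35;35;50m🬰[38;2;15;15;25m[48;2;35;35;50m🬰[0m
[38;2;15;15;25m[48;2;15;15;25m [38;2;15;15;25m[48;2;15;15;25m [38;2;35;35;50m[48;2;15;15;25m▌[38;2;15;15;25m[48;2;15;15;25m [38;2;15;15;25m[48;2;35;35;50m▌[38;2;15;15;25m[48;2;80;200;255m🬐[38;2;80;200;255m[48;2;80;200;255m [38;2;20;20;31m[48;2;80;200;255m🬨[38;2;15;15;25m[48;2;80;200;255m🬆[38;2;27;27;40m[48;2;80;200;255m🬬[38;2;15;15;25m[48;2;15;15;25m [38;2;15;15;25m[48;2;15;15;25m [0m
[38;2;35;35;50m[48;2;15;15;25m🬂[38;2;35;35;50m[48;2;15;15;25m🬂[38;2;35;35;50m[48;2;15;15;25m🬕[38;2;35;35;50m[48;2;15;15;25m🬂[38;2;27;27;40m[48;2;80;200;255m🬝[38;2;35;35;50m[48;2;80;200;255m🬂[38;2;80;200;255m[48;2;80;200;255m [38;2;80;200;255m[48;2;80;200;255m [38;2;80;200;255m[48;2;15;15;25m🬬[38;2;80;200;255m[48;2;28;28;41m🬆[38;2;35;35;50m[48;2;15;15;25m🬂[38;2;35;35;50m[48;2;15;15;25m🬂[0m
[38;2;15;15;25m[48;2;35;35;50m🬰[38;2;15;15;25m[48;2;35;35;50m🬰[38;2;35;35;50m[48;2;15;15;25m🬛[38;2;15;15;25m[48;2;35;35;50m🬰[38;2;80;200;255m[48;2;28;28;41m🬊[38;2;80;200;255m[48;2;15;15;25m🬝[38;2;80;200;255m[48;2;80;200;255m [38;2;80;200;255m[48;2;28;28;41m🬆[38;2;15;15;25m[48;2;35;35;50m🬰[38;2;15;15;25m[48;2;35;35;50m🬐[38;2;15;15;25m[48;2;35;35;50m🬰[38;2;15;15;25m[48;2;35;35;50m🬰[0m
[38;2;15;15;25m[48;2;15;15;25m [38;2;15;15;25m[48;2;15;15;25m [38;2;35;35;50m[48;2;15;15;25m▌[38;2;15;15;25m[48;2;15;15;25m [38;2;15;15;25m[48;2;35;35;50m▌[38;2;15;15;25m[48;2;15;15;25m [38;2;15;15;25m[48;2;15;15;25m [38;2;35;35;50m[48;2;15;15;25m▌[38;2;15;15;25m[48;2;15;15;25m [38;2;15;15;25m[48;2;35;35;50m▌[38;2;15;15;25m[48;2;15;15;25m [38;2;15;15;25m[48;2;15;15;25m [0m
</frame>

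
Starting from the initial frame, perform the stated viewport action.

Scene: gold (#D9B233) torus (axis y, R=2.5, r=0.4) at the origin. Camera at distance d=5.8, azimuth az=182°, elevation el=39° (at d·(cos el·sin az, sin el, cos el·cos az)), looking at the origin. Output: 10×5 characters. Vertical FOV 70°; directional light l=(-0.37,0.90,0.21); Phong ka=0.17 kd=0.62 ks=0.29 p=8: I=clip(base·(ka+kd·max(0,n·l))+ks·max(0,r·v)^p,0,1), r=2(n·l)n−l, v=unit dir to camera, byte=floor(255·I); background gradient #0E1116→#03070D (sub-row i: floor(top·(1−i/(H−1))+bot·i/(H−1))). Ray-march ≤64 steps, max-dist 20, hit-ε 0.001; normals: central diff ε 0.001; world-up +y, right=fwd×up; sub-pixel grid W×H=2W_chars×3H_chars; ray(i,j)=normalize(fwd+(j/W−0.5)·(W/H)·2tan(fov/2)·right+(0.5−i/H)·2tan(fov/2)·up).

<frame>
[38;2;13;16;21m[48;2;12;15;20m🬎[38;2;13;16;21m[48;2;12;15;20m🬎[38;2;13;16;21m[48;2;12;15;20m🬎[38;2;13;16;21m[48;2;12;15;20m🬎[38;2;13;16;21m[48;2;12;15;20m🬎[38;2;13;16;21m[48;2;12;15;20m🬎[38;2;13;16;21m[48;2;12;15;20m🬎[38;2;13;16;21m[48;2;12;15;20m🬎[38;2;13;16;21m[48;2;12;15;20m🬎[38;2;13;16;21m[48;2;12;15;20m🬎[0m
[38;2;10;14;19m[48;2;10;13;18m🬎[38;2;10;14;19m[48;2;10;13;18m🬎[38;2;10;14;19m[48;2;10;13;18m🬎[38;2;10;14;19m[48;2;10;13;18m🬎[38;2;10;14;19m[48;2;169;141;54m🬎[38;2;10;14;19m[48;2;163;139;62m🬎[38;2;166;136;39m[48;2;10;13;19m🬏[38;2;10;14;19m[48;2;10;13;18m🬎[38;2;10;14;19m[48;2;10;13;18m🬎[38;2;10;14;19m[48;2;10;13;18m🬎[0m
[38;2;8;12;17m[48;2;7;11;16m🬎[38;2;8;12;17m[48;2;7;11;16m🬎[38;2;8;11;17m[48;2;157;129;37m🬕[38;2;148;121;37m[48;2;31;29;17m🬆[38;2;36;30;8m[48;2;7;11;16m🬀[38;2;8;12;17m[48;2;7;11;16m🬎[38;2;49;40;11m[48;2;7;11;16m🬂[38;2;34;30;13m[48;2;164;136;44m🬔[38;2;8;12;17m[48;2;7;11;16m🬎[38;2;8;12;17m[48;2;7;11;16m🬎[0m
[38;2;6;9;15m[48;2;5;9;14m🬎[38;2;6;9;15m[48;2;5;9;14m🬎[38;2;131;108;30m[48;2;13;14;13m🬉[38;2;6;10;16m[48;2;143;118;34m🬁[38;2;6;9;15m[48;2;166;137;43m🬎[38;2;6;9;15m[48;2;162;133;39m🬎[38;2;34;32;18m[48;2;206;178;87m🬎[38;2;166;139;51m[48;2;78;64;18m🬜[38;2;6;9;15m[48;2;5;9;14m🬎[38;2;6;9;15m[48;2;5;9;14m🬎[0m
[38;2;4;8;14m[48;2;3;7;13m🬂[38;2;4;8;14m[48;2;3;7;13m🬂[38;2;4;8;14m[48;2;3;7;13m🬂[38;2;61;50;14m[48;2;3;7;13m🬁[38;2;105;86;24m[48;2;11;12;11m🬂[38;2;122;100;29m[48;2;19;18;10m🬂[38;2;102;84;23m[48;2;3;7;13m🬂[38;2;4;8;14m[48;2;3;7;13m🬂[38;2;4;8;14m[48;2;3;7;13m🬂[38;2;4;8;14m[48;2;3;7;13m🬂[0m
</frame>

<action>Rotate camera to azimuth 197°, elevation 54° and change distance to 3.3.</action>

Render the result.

<frame>
[38;2;13;16;21m[48;2;12;15;20m🬎[38;2;13;16;21m[48;2;12;15;20m🬎[38;2;13;16;21m[48;2;12;15;20m🬎[38;2;13;16;21m[48;2;12;15;20m🬎[38;2;13;16;21m[48;2;153;126;36m🬝[38;2;13;16;21m[48;2;158;130;37m🬎[38;2;13;16;21m[48;2;12;15;20m🬎[38;2;13;16;21m[48;2;12;15;20m🬎[38;2;13;16;21m[48;2;12;15;20m🬎[38;2;13;16;21m[48;2;12;15;20m🬎[0m
[38;2;10;14;19m[48;2;10;13;18m🬎[38;2;10;14;19m[48;2;158;131;44m🬎[38;2;39;35;20m[48;2;185;157;66m🬡[38;2;188;160;71m[48;2;50;43;19m🬂[38;2;115;95;30m[48;2;16;17;15m🬂[38;2;82;67;19m[48;2;10;13;18m🬂[38;2;102;85;26m[48;2;23;21;13m🬂[38;2;126;105;37m[48;2;25;23;14m🬈[38;2;153;129;51m[48;2;25;24;18m🬢[38;2;170;140;40m[48;2;10;13;19m🬏[0m
[38;2;8;12;17m[48;2;150;124;37m🬄[38;2;176;147;52m[48;2;110;90;25m🬕[38;2;101;83;23m[48;2;7;11;16m🬀[38;2;8;12;17m[48;2;7;11;16m🬎[38;2;8;12;17m[48;2;7;11;16m🬎[38;2;8;12;17m[48;2;7;11;16m🬎[38;2;8;12;17m[48;2;7;11;16m🬎[38;2;8;12;17m[48;2;7;11;16m🬎[38;2;73;60;17m[48;2;24;22;11m🬁[38;2;162;136;51m[48;2;84;69;19m🬨[0m
[38;2;162;134;38m[48;2;179;149;49m▌[38;2;146;119;33m[48;2;5;9;15m▌[38;2;6;9;15m[48;2;5;9;14m🬎[38;2;6;9;15m[48;2;5;9;14m🬎[38;2;6;9;15m[48;2;5;9;14m🬎[38;2;6;9;15m[48;2;5;9;14m🬎[38;2;6;9;15m[48;2;5;9;14m🬎[38;2;6;9;15m[48;2;5;9;14m🬎[38;2;6;9;15m[48;2;5;9;14m🬎[38;2;118;97;29m[48;2;59;48;13m▐[0m
[38;2;173;142;45m[48;2;159;130;37m▐[38;2;113;93;26m[48;2;157;129;37m🬉[38;2;3;7;13m[48;2;113;93;26m🬬[38;2;4;8;14m[48;2;3;7;13m🬂[38;2;4;8;14m[48;2;3;7;13m🬂[38;2;4;8;14m[48;2;3;7;13m🬂[38;2;4;8;14m[48;2;3;7;13m🬂[38;2;4;8;14m[48;2;3;7;13m🬂[38;2;23;21;11m[48;2;80;65;18m🬕[38;2;113;93;28m[48;2;174;149;66m🬕[0m
</frame>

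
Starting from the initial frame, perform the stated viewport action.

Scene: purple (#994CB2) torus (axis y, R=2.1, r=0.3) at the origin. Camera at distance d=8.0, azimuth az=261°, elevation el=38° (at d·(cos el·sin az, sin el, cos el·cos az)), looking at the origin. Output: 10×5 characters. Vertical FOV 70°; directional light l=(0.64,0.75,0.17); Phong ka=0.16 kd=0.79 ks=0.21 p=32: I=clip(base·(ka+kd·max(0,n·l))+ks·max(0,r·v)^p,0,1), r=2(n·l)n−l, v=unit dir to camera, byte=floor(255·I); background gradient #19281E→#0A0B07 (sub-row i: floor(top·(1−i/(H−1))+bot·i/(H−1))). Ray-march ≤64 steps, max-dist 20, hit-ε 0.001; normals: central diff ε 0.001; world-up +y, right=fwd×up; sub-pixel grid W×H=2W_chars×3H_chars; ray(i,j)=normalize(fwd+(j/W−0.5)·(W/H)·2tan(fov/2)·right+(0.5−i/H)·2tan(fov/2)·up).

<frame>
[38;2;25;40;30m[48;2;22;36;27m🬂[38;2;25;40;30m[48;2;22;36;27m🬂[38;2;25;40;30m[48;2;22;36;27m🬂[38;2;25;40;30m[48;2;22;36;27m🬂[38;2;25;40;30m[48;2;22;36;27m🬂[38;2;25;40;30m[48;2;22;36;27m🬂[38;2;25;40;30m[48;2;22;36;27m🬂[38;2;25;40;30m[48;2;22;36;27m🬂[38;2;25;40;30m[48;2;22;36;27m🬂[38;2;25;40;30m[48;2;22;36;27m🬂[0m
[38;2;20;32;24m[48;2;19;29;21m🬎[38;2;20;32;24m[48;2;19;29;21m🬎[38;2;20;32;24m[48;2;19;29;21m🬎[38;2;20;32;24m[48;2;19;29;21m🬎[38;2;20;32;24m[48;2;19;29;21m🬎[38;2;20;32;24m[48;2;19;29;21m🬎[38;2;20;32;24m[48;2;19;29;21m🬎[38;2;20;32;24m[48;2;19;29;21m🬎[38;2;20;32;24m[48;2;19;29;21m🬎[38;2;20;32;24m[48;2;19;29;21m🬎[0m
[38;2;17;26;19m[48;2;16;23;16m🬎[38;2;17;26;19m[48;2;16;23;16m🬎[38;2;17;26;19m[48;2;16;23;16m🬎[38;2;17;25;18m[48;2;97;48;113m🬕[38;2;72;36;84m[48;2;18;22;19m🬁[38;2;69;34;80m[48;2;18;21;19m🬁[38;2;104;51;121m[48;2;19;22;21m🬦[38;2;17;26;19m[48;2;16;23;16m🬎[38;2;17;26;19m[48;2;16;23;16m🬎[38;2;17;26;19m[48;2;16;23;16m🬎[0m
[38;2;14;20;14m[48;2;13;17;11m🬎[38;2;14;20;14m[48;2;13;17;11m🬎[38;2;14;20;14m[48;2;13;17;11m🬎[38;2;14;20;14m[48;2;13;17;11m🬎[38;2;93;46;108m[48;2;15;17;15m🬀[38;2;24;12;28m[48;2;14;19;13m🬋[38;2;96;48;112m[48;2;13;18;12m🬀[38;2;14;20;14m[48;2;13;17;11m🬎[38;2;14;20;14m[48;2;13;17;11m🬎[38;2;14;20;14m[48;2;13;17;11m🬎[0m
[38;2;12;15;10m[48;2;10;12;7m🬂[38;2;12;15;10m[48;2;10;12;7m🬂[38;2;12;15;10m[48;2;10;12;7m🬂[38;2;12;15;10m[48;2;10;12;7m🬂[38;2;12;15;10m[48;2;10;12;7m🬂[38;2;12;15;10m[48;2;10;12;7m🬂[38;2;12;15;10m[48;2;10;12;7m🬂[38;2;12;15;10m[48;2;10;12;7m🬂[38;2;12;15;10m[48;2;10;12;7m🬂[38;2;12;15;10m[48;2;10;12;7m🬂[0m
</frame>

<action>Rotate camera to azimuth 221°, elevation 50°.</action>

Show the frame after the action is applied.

<frame>
[38;2;25;40;30m[48;2;22;36;27m🬂[38;2;25;40;30m[48;2;22;36;27m🬂[38;2;25;40;30m[48;2;22;36;27m🬂[38;2;25;40;30m[48;2;22;36;27m🬂[38;2;25;40;30m[48;2;22;36;27m🬂[38;2;25;40;30m[48;2;22;36;27m🬂[38;2;25;40;30m[48;2;22;36;27m🬂[38;2;25;40;30m[48;2;22;36;27m🬂[38;2;25;40;30m[48;2;22;36;27m🬂[38;2;25;40;30m[48;2;22;36;27m🬂[0m
[38;2;20;32;24m[48;2;19;29;21m🬎[38;2;20;32;24m[48;2;19;29;21m🬎[38;2;20;32;24m[48;2;19;29;21m🬎[38;2;20;32;24m[48;2;19;29;21m🬎[38;2;20;32;24m[48;2;19;29;21m🬎[38;2;20;32;24m[48;2;19;29;21m🬎[38;2;20;32;24m[48;2;19;29;21m🬎[38;2;20;32;24m[48;2;19;29;21m🬎[38;2;20;32;24m[48;2;19;29;21m🬎[38;2;20;32;24m[48;2;19;29;21m🬎[0m
[38;2;17;26;19m[48;2;16;23;16m🬎[38;2;17;26;19m[48;2;16;23;16m🬎[38;2;17;26;19m[48;2;16;23;16m🬎[38;2;17;25;18m[48;2;134;72;154m🬕[38;2;125;70;144m[48;2;18;21;19m🬀[38;2;24;12;28m[48;2;16;24;17m🬂[38;2;99;49;115m[48;2;17;25;18m🬧[38;2;17;26;19m[48;2;16;23;16m🬎[38;2;17;26;19m[48;2;16;23;16m🬎[38;2;17;26;19m[48;2;16;23;16m🬎[0m
[38;2;14;20;14m[48;2;13;17;11m🬎[38;2;14;20;14m[48;2;13;17;11m🬎[38;2;14;20;14m[48;2;13;17;11m🬎[38;2;38;18;44m[48;2;13;18;12m🬁[38;2;94;47;110m[48;2;16;16;16m🬈[38;2;78;39;91m[48;2;14;19;13m🬋[38;2;142;70;165m[48;2;17;15;18m🬀[38;2;14;20;14m[48;2;13;17;11m🬎[38;2;14;20;14m[48;2;13;17;11m🬎[38;2;14;20;14m[48;2;13;17;11m🬎[0m
[38;2;12;15;10m[48;2;10;12;7m🬂[38;2;12;15;10m[48;2;10;12;7m🬂[38;2;12;15;10m[48;2;10;12;7m🬂[38;2;12;15;10m[48;2;10;12;7m🬂[38;2;12;15;10m[48;2;10;12;7m🬂[38;2;12;15;10m[48;2;10;12;7m🬂[38;2;12;15;10m[48;2;10;12;7m🬂[38;2;12;15;10m[48;2;10;12;7m🬂[38;2;12;15;10m[48;2;10;12;7m🬂[38;2;12;15;10m[48;2;10;12;7m🬂[0m
</frame>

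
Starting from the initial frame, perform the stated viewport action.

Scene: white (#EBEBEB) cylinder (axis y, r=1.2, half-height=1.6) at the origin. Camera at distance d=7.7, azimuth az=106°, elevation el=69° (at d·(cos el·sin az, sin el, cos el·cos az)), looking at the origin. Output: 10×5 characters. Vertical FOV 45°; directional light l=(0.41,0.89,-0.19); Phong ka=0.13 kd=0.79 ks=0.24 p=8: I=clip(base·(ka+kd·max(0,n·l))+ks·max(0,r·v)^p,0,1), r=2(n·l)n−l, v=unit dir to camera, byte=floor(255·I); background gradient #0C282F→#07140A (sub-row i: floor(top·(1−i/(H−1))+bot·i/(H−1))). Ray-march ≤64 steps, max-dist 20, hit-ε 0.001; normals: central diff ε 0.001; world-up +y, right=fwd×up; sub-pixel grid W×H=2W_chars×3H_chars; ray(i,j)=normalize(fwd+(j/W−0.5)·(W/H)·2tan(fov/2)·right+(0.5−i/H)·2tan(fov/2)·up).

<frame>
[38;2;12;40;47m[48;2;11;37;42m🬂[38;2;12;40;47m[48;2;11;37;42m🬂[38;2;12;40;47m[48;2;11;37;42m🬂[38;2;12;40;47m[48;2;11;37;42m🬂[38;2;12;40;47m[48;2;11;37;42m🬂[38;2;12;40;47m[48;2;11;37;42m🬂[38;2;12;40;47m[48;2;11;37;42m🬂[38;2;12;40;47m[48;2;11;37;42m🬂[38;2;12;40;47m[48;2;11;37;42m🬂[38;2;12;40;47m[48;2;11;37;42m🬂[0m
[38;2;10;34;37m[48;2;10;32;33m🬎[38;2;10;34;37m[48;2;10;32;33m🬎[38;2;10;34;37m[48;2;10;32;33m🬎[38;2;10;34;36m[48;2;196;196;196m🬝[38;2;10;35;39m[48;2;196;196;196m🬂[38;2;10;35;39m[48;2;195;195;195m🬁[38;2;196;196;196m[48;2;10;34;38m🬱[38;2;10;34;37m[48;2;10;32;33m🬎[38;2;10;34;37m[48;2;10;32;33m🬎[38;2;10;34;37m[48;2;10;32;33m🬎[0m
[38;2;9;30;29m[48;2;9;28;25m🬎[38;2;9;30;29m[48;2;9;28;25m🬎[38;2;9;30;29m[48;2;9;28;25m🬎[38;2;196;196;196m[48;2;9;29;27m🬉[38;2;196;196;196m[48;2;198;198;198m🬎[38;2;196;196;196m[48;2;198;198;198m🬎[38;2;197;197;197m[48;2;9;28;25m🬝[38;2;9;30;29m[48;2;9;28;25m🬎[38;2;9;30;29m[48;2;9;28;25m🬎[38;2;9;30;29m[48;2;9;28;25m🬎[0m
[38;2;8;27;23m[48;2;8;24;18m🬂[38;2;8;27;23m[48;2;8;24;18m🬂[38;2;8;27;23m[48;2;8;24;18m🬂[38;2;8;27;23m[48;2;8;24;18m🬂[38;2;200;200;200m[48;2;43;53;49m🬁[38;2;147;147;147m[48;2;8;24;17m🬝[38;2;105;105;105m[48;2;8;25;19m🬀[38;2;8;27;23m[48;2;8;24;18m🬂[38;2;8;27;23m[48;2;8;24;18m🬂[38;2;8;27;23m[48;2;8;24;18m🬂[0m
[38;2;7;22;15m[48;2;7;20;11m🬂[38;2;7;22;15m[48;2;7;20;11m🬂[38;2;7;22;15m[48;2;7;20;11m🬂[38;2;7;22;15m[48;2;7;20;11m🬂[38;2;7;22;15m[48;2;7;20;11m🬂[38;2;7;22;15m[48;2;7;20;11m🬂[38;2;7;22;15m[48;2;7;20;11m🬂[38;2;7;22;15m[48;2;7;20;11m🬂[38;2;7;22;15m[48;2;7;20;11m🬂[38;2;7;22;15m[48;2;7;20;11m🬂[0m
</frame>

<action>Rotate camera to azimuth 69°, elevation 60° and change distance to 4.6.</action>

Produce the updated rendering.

<frame>
[38;2;12;40;47m[48;2;11;37;42m🬂[38;2;12;40;47m[48;2;11;37;42m🬂[38;2;11;39;46m[48;2;195;195;195m🬆[38;2;195;195;195m[48;2;195;195;195m [38;2;195;195;195m[48;2;195;195;195m [38;2;195;195;195m[48;2;195;195;195m [38;2;195;195;195m[48;2;195;195;195m [38;2;195;195;195m[48;2;12;40;47m🬺[38;2;195;195;195m[48;2;11;38;44m🬏[38;2;12;40;47m[48;2;11;37;42m🬂[0m
[38;2;10;34;37m[48;2;10;32;33m🬎[38;2;10;34;37m[48;2;10;32;33m🬎[38;2;195;195;195m[48;2;195;195;195m [38;2;195;195;195m[48;2;195;195;195m [38;2;195;195;195m[48;2;195;195;195m [38;2;195;195;195m[48;2;196;196;196m🬎[38;2;195;195;195m[48;2;196;196;196m🬂[38;2;195;195;195m[48;2;196;196;196m🬂[38;2;196;196;196m[48;2;10;33;36m▌[38;2;10;34;37m[48;2;10;32;33m🬎[0m
[38;2;9;30;29m[48;2;9;28;25m🬎[38;2;9;30;29m[48;2;9;28;25m🬎[38;2;195;195;195m[48;2;16;29;28m🬊[38;2;195;195;195m[48;2;196;196;196m🬂[38;2;196;196;196m[48;2;197;197;197m🬝[38;2;196;196;196m[48;2;197;197;197m🬎[38;2;196;196;196m[48;2;198;198;198m🬎[38;2;197;197;197m[48;2;114;114;114m🬝[38;2;197;197;197m[48;2;9;29;27m🬀[38;2;9;30;29m[48;2;9;28;25m🬎[0m
[38;2;8;27;23m[48;2;8;24;18m🬂[38;2;8;27;23m[48;2;8;24;18m🬂[38;2;8;27;23m[48;2;8;24;18m🬂[38;2;52;52;52m[48;2;19;27;23m🬨[38;2;197;197;197m[48;2;73;73;73m🬁[38;2;198;198;198m[48;2;92;92;92m🬂[38;2;103;103;103m[48;2;109;109;109m▌[38;2;113;113;113m[48;2;8;25;19m🬄[38;2;8;27;23m[48;2;8;24;18m🬂[38;2;8;27;23m[48;2;8;24;18m🬂[0m
[38;2;7;22;15m[48;2;7;20;11m🬂[38;2;7;22;15m[48;2;7;20;11m🬂[38;2;7;22;15m[48;2;7;20;11m🬂[38;2;30;30;30m[48;2;7;20;11m🬁[38;2;66;66;66m[48;2;7;20;10m🬎[38;2;93;93;93m[48;2;7;20;10m🬎[38;2;110;110;110m[48;2;7;20;10m🬆[38;2;7;22;15m[48;2;7;20;11m🬂[38;2;7;22;15m[48;2;7;20;11m🬂[38;2;7;22;15m[48;2;7;20;11m🬂[0m
</frame>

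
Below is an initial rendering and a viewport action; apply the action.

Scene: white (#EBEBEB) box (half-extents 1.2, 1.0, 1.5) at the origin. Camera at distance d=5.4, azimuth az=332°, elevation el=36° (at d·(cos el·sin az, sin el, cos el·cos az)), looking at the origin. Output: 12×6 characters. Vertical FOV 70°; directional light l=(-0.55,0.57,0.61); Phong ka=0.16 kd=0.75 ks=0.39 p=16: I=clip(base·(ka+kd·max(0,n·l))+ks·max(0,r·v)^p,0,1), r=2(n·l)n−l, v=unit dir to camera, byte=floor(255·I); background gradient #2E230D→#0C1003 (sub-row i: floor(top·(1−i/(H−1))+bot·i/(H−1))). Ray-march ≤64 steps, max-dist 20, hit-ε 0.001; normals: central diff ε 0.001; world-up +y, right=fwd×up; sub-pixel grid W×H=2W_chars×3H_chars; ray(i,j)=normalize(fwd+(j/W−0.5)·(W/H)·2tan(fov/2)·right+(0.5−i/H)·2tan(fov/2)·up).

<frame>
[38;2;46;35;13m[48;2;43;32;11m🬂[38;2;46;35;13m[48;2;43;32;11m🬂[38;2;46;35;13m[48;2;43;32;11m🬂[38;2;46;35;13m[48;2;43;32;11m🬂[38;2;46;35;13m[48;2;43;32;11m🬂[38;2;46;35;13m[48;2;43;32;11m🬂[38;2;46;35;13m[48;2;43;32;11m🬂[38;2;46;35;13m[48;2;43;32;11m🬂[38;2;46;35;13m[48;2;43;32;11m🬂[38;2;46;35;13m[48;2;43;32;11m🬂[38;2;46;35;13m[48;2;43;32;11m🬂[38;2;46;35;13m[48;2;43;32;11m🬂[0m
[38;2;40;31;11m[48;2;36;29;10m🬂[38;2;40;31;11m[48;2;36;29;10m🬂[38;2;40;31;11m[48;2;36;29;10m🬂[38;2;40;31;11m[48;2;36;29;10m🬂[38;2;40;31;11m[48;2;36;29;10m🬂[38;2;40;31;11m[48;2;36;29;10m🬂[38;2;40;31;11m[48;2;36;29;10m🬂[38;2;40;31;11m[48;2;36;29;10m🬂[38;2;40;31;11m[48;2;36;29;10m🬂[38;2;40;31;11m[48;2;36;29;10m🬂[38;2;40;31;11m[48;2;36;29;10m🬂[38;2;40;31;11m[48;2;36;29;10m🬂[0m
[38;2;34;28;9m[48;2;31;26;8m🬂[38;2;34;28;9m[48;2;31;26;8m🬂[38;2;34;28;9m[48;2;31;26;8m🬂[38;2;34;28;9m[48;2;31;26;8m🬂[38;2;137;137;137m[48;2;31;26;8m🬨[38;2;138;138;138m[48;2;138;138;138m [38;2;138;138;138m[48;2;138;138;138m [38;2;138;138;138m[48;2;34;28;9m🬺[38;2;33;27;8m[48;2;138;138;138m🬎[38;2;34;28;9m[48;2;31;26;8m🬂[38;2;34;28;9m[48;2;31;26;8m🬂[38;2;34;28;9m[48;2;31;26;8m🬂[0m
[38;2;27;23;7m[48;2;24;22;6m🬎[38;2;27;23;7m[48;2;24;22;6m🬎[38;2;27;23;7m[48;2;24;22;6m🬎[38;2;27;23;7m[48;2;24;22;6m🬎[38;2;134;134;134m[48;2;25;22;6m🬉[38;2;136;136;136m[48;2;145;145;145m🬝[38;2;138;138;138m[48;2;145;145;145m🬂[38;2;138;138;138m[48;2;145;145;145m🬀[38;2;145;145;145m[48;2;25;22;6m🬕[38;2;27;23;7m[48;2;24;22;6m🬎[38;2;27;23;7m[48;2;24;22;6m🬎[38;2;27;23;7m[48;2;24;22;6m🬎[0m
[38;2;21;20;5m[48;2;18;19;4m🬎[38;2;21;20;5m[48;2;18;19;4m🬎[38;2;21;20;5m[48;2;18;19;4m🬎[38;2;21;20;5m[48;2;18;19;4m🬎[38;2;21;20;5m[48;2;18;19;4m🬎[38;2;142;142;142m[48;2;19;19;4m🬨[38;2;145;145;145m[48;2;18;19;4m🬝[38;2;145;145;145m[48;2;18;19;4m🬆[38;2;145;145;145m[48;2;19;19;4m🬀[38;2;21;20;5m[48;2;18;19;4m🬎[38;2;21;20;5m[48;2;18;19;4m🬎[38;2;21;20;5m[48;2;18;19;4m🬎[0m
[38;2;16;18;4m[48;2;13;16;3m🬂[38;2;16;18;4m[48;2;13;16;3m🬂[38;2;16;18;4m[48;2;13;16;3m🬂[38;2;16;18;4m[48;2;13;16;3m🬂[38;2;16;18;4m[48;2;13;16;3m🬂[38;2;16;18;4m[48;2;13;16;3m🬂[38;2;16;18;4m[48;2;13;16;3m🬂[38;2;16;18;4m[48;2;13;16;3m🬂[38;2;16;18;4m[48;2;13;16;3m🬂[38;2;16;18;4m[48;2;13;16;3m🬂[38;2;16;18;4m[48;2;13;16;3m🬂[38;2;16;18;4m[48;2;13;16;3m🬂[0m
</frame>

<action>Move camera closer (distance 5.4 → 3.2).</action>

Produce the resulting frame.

<frame>
[38;2;46;35;13m[48;2;43;32;11m🬂[38;2;46;35;13m[48;2;43;32;11m🬂[38;2;46;35;13m[48;2;43;32;11m🬂[38;2;46;35;13m[48;2;43;32;11m🬂[38;2;46;35;13m[48;2;43;32;11m🬂[38;2;46;35;13m[48;2;43;32;11m🬂[38;2;46;35;13m[48;2;43;32;11m🬂[38;2;46;35;13m[48;2;43;32;11m🬂[38;2;46;35;13m[48;2;43;32;11m🬂[38;2;46;35;13m[48;2;43;32;11m🬂[38;2;46;35;13m[48;2;43;32;11m🬂[38;2;46;35;13m[48;2;43;32;11m🬂[0m
[38;2;40;31;11m[48;2;36;29;10m🬂[38;2;40;31;11m[48;2;36;29;10m🬂[38;2;138;138;138m[48;2;37;30;10m🬇[38;2;40;31;11m[48;2;138;138;138m🬂[38;2;40;31;11m[48;2;138;138;138m🬂[38;2;40;31;11m[48;2;138;138;138m🬂[38;2;40;31;11m[48;2;138;138;138m🬂[38;2;40;31;11m[48;2;138;138;138m🬂[38;2;38;30;10m[48;2;138;138;138m🬎[38;2;138;138;138m[48;2;38;30;10m🬏[38;2;40;31;11m[48;2;36;29;10m🬂[38;2;40;31;11m[48;2;36;29;10m🬂[0m
[38;2;34;28;9m[48;2;31;26;8m🬂[38;2;34;28;9m[48;2;31;26;8m🬂[38;2;34;28;9m[48;2;31;26;8m🬂[38;2;138;138;138m[48;2;30;26;8m🬬[38;2;138;138;138m[48;2;138;138;138m [38;2;138;138;138m[48;2;138;138;138m [38;2;138;138;138m[48;2;138;138;138m [38;2;138;138;138m[48;2;138;138;138m [38;2;138;138;138m[48;2;138;138;138m [38;2;138;138;138m[48;2;138;138;138m [38;2;138;138;138m[48;2;145;145;145m🬎[38;2;142;142;142m[48;2;32;27;8m🬚[0m
[38;2;27;23;7m[48;2;24;22;6m🬎[38;2;27;23;7m[48;2;24;22;6m🬎[38;2;27;23;7m[48;2;24;22;6m🬎[38;2;138;138;138m[48;2;25;22;6m🬉[38;2;138;138;138m[48;2;138;138;138m [38;2;138;138;138m[48;2;138;138;138m [38;2;138;138;138m[48;2;145;145;145m🬎[38;2;138;138;138m[48;2;145;145;145m🬆[38;2;138;138;138m[48;2;145;145;145m🬂[38;2;145;145;145m[48;2;145;145;145m [38;2;145;145;145m[48;2;24;22;6m🬝[38;2;145;145;145m[48;2;25;22;6m🬀[0m
[38;2;21;20;5m[48;2;18;19;4m🬎[38;2;21;20;5m[48;2;18;19;4m🬎[38;2;21;20;5m[48;2;18;19;4m🬎[38;2;21;20;5m[48;2;18;19;4m🬎[38;2;142;142;142m[48;2;18;19;4m🬬[38;2;145;145;145m[48;2;145;145;145m [38;2;145;145;145m[48;2;145;145;145m [38;2;145;145;145m[48;2;145;145;145m [38;2;145;145;145m[48;2;145;145;145m [38;2;145;145;145m[48;2;145;145;145m [38;2;145;145;145m[48;2;19;19;4m🬀[38;2;21;20;5m[48;2;18;19;4m🬎[0m
[38;2;16;18;4m[48;2;13;16;3m🬂[38;2;16;18;4m[48;2;13;16;3m🬂[38;2;16;18;4m[48;2;13;16;3m🬂[38;2;16;18;4m[48;2;13;16;3m🬂[38;2;145;145;145m[48;2;13;16;3m🬉[38;2;145;145;145m[48;2;145;145;145m [38;2;145;145;145m[48;2;145;145;145m [38;2;145;145;145m[48;2;12;16;3m🬝[38;2;145;145;145m[48;2;12;16;3m🬆[38;2;16;18;4m[48;2;13;16;3m🬂[38;2;16;18;4m[48;2;13;16;3m🬂[38;2;16;18;4m[48;2;13;16;3m🬂[0m
</frame>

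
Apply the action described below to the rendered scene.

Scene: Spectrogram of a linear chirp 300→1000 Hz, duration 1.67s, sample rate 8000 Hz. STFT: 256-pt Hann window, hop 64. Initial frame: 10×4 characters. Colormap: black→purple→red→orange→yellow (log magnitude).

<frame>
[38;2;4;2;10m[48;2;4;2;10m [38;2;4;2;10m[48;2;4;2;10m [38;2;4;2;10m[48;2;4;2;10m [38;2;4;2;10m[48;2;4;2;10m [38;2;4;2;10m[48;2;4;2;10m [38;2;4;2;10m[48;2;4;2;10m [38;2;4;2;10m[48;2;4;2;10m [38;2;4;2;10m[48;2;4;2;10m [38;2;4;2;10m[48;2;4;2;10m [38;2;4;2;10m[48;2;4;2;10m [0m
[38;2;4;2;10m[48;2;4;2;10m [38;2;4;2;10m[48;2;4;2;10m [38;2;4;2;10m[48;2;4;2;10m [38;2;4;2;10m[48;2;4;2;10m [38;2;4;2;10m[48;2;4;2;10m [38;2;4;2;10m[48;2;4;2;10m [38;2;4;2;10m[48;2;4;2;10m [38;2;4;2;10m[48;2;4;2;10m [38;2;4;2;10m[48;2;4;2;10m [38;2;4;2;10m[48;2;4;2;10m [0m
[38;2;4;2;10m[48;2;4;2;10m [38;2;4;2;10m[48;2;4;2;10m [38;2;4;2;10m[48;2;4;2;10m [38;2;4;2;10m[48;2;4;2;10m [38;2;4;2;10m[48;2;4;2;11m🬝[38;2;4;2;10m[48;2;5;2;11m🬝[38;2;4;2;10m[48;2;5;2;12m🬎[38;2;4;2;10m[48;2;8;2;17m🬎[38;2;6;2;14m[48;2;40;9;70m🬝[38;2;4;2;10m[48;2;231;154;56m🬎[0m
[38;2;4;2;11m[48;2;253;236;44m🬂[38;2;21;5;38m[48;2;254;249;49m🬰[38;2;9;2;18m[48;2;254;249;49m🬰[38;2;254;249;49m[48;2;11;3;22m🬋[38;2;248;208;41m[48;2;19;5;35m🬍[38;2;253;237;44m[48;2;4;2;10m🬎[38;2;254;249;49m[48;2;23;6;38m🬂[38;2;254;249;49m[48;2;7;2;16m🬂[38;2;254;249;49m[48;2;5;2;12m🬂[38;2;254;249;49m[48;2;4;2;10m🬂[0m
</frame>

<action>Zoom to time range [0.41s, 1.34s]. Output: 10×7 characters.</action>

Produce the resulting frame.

<frame>
[38;2;4;2;10m[48;2;4;2;10m [38;2;4;2;10m[48;2;4;2;10m [38;2;4;2;10m[48;2;4;2;10m [38;2;4;2;10m[48;2;4;2;10m [38;2;4;2;10m[48;2;4;2;10m [38;2;4;2;10m[48;2;4;2;10m [38;2;4;2;10m[48;2;4;2;10m [38;2;4;2;10m[48;2;4;2;10m [38;2;4;2;10m[48;2;4;2;10m [38;2;4;2;10m[48;2;4;2;10m [0m
[38;2;4;2;10m[48;2;4;2;10m [38;2;4;2;10m[48;2;4;2;10m [38;2;4;2;10m[48;2;4;2;10m [38;2;4;2;10m[48;2;4;2;10m [38;2;4;2;10m[48;2;4;2;10m [38;2;4;2;10m[48;2;4;2;10m [38;2;4;2;10m[48;2;4;2;10m [38;2;4;2;10m[48;2;4;2;10m [38;2;4;2;10m[48;2;4;2;10m [38;2;4;2;10m[48;2;4;2;10m [0m
[38;2;4;2;10m[48;2;4;2;10m [38;2;4;2;10m[48;2;4;2;10m [38;2;4;2;10m[48;2;4;2;10m [38;2;4;2;10m[48;2;4;2;10m [38;2;4;2;10m[48;2;4;2;10m [38;2;4;2;10m[48;2;4;2;10m [38;2;4;2;10m[48;2;4;2;10m [38;2;4;2;10m[48;2;4;2;10m [38;2;4;2;10m[48;2;4;2;10m [38;2;4;2;10m[48;2;4;2;10m [0m
[38;2;4;2;10m[48;2;4;2;10m [38;2;4;2;10m[48;2;4;2;10m [38;2;4;2;10m[48;2;4;2;10m [38;2;4;2;10m[48;2;4;2;10m [38;2;4;2;10m[48;2;4;2;10m [38;2;4;2;10m[48;2;4;2;10m [38;2;4;2;10m[48;2;4;2;10m [38;2;4;2;10m[48;2;4;2;10m [38;2;4;2;10m[48;2;4;2;10m [38;2;4;2;10m[48;2;4;2;10m [0m
[38;2;4;2;10m[48;2;4;2;10m [38;2;4;2;10m[48;2;4;2;10m [38;2;4;2;10m[48;2;4;2;10m [38;2;4;2;10m[48;2;4;2;10m [38;2;4;2;10m[48;2;4;2;10m [38;2;4;2;10m[48;2;4;2;10m [38;2;4;2;10m[48;2;4;2;10m [38;2;4;2;10m[48;2;4;2;10m [38;2;4;2;10m[48;2;4;2;11m🬝[38;2;4;2;10m[48;2;4;2;11m🬎[0m
[38;2;4;2;10m[48;2;33;8;59m🬎[38;2;14;3;26m[48;2;228;108;40m🬝[38;2;5;2;12m[48;2;253;228;41m🬎[38;2;6;2;14m[48;2;254;249;49m🬎[38;2;9;3;19m[48;2;254;249;49m🬎[38;2;19;5;35m[48;2;254;247;48m🬎[38;2;20;5;38m[48;2;245;202;45m🬆[38;2;6;2;14m[48;2;253;237;44m🬂[38;2;9;3;18m[48;2;244;197;45m🬂[38;2;29;7;52m[48;2;254;249;49m🬰[0m
[38;2;254;247;48m[48;2;11;3;22m🬂[38;2;254;249;49m[48;2;7;2;16m🬂[38;2;254;246;48m[48;2;5;2;13m🬂[38;2;236;148;41m[48;2;5;2;11m🬂[38;2;45;10;78m[48;2;4;2;11m🬂[38;2;24;6;43m[48;2;6;2;13m🬀[38;2;11;3;22m[48;2;4;2;10m🬂[38;2;7;2;16m[48;2;4;2;10m🬂[38;2;6;2;13m[48;2;4;2;10m🬂[38;2;5;2;12m[48;2;4;2;10m🬂[0m
</frame>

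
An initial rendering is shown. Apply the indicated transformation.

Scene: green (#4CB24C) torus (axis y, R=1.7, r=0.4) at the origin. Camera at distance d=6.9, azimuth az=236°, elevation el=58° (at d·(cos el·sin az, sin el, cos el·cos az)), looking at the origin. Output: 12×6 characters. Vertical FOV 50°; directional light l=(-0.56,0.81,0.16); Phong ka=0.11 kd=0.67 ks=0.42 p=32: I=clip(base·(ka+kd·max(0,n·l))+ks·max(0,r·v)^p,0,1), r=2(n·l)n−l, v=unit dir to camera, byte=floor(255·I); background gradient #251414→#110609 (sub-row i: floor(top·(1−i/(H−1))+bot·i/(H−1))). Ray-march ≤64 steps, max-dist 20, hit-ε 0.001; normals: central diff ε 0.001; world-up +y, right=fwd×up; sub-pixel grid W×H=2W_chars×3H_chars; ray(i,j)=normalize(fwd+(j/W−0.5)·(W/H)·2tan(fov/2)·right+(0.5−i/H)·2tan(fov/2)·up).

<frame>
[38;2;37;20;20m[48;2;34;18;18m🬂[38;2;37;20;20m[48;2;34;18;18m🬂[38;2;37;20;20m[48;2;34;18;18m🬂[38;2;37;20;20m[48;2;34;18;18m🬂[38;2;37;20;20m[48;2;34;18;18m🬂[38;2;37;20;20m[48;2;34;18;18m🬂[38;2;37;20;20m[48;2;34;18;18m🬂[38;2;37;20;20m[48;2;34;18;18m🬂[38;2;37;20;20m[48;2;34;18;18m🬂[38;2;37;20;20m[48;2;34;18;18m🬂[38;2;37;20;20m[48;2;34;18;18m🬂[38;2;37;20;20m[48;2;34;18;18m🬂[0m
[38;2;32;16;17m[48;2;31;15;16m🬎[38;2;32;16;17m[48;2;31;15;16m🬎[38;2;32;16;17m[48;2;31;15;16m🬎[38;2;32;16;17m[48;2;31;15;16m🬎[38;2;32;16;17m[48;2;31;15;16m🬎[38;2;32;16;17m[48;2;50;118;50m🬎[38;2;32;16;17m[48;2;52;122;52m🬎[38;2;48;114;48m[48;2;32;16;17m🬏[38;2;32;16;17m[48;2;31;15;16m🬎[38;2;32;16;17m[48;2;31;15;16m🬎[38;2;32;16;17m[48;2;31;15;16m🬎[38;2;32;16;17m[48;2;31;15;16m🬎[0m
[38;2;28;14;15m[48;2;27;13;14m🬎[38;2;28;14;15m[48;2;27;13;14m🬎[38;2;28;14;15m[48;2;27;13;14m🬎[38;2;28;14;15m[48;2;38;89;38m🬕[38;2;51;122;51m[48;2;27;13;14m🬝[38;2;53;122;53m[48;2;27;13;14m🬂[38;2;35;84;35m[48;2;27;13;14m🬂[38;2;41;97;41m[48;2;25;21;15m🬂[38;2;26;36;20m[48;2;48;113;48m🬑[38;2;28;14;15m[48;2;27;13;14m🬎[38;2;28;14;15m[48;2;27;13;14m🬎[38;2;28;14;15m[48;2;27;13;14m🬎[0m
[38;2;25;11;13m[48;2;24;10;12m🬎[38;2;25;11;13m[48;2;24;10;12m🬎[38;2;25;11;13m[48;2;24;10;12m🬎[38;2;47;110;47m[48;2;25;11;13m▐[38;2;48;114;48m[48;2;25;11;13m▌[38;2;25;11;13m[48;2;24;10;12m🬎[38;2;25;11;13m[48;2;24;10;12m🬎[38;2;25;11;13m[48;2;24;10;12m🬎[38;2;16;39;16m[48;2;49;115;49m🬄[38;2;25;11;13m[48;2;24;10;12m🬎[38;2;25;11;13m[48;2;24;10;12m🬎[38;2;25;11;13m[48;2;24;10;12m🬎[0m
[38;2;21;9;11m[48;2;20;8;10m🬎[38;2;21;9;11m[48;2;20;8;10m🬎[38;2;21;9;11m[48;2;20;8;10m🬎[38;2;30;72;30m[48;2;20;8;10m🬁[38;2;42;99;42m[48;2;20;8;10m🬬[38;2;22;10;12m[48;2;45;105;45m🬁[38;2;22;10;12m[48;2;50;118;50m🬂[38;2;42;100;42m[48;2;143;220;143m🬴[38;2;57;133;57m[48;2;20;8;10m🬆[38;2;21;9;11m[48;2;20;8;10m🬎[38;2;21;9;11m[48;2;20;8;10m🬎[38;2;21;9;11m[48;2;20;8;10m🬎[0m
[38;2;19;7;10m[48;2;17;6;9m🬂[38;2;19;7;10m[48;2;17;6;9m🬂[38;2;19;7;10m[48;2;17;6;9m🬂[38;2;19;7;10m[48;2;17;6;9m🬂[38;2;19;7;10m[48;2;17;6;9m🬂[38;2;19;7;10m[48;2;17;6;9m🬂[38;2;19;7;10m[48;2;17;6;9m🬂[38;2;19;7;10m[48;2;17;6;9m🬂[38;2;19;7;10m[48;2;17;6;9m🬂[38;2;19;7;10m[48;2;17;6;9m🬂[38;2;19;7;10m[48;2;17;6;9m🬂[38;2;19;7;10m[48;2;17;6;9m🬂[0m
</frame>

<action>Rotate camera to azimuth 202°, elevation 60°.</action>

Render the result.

<frame>
[38;2;37;20;20m[48;2;34;18;18m🬂[38;2;37;20;20m[48;2;34;18;18m🬂[38;2;37;20;20m[48;2;34;18;18m🬂[38;2;37;20;20m[48;2;34;18;18m🬂[38;2;37;20;20m[48;2;34;18;18m🬂[38;2;37;20;20m[48;2;34;18;18m🬂[38;2;37;20;20m[48;2;34;18;18m🬂[38;2;37;20;20m[48;2;34;18;18m🬂[38;2;37;20;20m[48;2;34;18;18m🬂[38;2;37;20;20m[48;2;34;18;18m🬂[38;2;37;20;20m[48;2;34;18;18m🬂[38;2;37;20;20m[48;2;34;18;18m🬂[0m
[38;2;32;16;17m[48;2;31;15;16m🬎[38;2;32;16;17m[48;2;31;15;16m🬎[38;2;32;16;17m[48;2;31;15;16m🬎[38;2;32;16;17m[48;2;31;15;16m🬎[38;2;32;16;17m[48;2;31;15;16m🬎[38;2;32;16;17m[48;2;50;117;50m🬎[38;2;32;16;17m[48;2;46;110;46m🬎[38;2;49;116;49m[48;2;32;16;17m🬏[38;2;32;16;17m[48;2;31;15;16m🬎[38;2;32;16;17m[48;2;31;15;16m🬎[38;2;32;16;17m[48;2;31;15;16m🬎[38;2;32;16;17m[48;2;31;15;16m🬎[0m
[38;2;28;14;15m[48;2;27;13;14m🬎[38;2;28;14;15m[48;2;27;13;14m🬎[38;2;28;14;15m[48;2;27;13;14m🬎[38;2;28;14;15m[48;2;38;90;38m🬕[38;2;63;138;63m[48;2;34;54;27m🬜[38;2;40;94;40m[48;2;27;13;14m🬂[38;2;16;39;16m[48;2;27;13;14m🬂[38;2;30;71;30m[48;2;22;14;12m🬂[38;2;23;28;17m[48;2;49;116;49m🬑[38;2;28;14;15m[48;2;27;13;14m🬎[38;2;28;14;15m[48;2;27;13;14m🬎[38;2;28;14;15m[48;2;27;13;14m🬎[0m
[38;2;25;11;13m[48;2;24;10;12m🬎[38;2;25;11;13m[48;2;24;10;12m🬎[38;2;25;11;13m[48;2;24;10;12m🬎[38;2;45;106;45m[48;2;25;11;13m▐[38;2;55;129;55m[48;2;25;11;13m▌[38;2;25;11;13m[48;2;24;10;12m🬎[38;2;25;11;13m[48;2;24;10;12m🬎[38;2;25;11;13m[48;2;24;10;12m🬎[38;2;22;53;22m[48;2;61;131;61m▌[38;2;25;11;13m[48;2;24;10;12m🬎[38;2;25;11;13m[48;2;24;10;12m🬎[38;2;25;11;13m[48;2;24;10;12m🬎[0m
[38;2;21;9;11m[48;2;20;8;10m🬎[38;2;21;9;11m[48;2;20;8;10m🬎[38;2;21;9;11m[48;2;20;8;10m🬎[38;2;20;47;20m[48;2;20;8;10m🬁[38;2;46;109;46m[48;2;21;37;18m🬊[38;2;22;10;12m[48;2;43;101;43m🬁[38;2;22;10;12m[48;2;46;109;46m🬂[38;2;39;93;39m[48;2;97;168;97m🬴[38;2;68;139;68m[48;2;20;8;10m🬆[38;2;21;9;11m[48;2;20;8;10m🬎[38;2;21;9;11m[48;2;20;8;10m🬎[38;2;21;9;11m[48;2;20;8;10m🬎[0m
[38;2;19;7;10m[48;2;17;6;9m🬂[38;2;19;7;10m[48;2;17;6;9m🬂[38;2;19;7;10m[48;2;17;6;9m🬂[38;2;19;7;10m[48;2;17;6;9m🬂[38;2;19;7;10m[48;2;17;6;9m🬂[38;2;19;7;10m[48;2;17;6;9m🬂[38;2;11;27;11m[48;2;17;6;9m🬀[38;2;19;7;10m[48;2;17;6;9m🬂[38;2;19;7;10m[48;2;17;6;9m🬂[38;2;19;7;10m[48;2;17;6;9m🬂[38;2;19;7;10m[48;2;17;6;9m🬂[38;2;19;7;10m[48;2;17;6;9m🬂[0m
</frame>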